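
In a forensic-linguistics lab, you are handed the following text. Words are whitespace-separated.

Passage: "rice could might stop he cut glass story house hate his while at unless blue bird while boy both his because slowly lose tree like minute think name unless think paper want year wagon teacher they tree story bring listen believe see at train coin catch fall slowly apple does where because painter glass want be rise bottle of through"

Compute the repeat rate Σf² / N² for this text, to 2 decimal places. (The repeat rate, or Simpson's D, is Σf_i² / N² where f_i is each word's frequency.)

Frequencies: glass:2, story:2, his:2, while:2, at:2, unless:2, because:2, slowly:2, tree:2, think:2, want:2, rice:1, could:1, might:1, stop:1, he:1, cut:1, house:1, hate:1, blue:1, … (29 more, each freq 1)
Σf² = 82; N² = 3600
Repeat rate = 82 / 3600 = 0.02

0.02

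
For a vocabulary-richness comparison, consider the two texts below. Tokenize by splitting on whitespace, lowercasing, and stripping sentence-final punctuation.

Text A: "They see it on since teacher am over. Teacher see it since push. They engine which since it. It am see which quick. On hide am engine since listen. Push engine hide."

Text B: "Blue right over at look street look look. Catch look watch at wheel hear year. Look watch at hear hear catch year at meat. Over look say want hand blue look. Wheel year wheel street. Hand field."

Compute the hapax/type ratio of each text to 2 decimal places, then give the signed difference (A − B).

A: hapax=3, V=14, ratio=0.21
B: hapax=5, V=16, ratio=0.31
Difference = 0.21 − 0.31 = -0.10

-0.10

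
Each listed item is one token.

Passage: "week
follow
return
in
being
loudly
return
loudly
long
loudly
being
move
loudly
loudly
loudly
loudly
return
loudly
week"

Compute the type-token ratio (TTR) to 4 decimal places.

0.4211

N = 19 tokens, V = 8 types.
TTR = V / N = 8 / 19 = 0.4211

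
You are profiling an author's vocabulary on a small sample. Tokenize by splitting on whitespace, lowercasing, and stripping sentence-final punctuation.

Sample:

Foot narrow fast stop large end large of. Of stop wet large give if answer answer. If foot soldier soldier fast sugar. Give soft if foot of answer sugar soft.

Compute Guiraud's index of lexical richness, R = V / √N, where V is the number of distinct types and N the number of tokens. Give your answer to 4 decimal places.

N = 30, V = 14.
√N = 5.477226
R = 14 / 5.477226 = 2.5560

2.5560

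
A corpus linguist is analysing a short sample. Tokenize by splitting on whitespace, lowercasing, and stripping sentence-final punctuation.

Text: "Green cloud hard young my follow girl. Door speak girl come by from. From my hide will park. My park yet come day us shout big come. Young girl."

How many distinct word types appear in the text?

20

Distinct types: {big, by, cloud, come, day, door, follow, from, girl, green, hard, hide, my, park, shout, speak, us, will, yet, young}
V = 20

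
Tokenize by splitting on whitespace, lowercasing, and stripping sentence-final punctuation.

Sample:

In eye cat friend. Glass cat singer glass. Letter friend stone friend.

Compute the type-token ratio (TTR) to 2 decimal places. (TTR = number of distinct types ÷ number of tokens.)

N = 12 tokens, V = 8 types.
TTR = V / N = 8 / 12 = 0.67

0.67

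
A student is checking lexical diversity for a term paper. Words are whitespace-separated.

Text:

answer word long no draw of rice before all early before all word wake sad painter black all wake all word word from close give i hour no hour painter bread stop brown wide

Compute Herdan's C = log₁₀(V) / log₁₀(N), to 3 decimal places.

0.889

N = 34, V = 23.
log₁₀(V) = 1.361728, log₁₀(N) = 1.531479
C = 1.361728 / 1.531479 = 0.889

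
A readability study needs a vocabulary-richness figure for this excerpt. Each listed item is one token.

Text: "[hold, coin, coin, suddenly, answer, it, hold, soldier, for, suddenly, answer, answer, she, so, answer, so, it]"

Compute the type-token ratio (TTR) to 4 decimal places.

0.5294

N = 17 tokens, V = 9 types.
TTR = V / N = 9 / 17 = 0.5294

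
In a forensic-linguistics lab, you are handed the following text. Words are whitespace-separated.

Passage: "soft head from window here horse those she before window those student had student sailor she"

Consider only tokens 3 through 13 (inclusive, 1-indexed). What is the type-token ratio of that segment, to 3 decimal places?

Segment tokens 3–13: from, window, here, horse, those, she, before, window, those, student, had
Segment N = 11, segment V = 9.
TTR = 9 / 11 = 0.818

0.818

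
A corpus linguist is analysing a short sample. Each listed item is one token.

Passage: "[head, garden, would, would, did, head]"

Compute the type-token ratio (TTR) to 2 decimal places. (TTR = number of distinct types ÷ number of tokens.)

0.67

N = 6 tokens, V = 4 types.
TTR = V / N = 4 / 6 = 0.67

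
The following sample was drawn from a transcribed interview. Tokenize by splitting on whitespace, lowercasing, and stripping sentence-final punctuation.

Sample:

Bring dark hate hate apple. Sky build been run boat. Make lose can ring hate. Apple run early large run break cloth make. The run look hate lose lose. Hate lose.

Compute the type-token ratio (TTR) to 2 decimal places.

0.61

N = 31 tokens, V = 19 types.
TTR = V / N = 19 / 31 = 0.61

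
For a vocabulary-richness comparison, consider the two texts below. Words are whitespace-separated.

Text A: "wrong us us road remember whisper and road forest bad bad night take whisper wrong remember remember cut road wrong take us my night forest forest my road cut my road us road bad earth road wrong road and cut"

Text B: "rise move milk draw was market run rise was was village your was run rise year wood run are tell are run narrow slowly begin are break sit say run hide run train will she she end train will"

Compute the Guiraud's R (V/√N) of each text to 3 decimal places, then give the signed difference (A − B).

-1.788

A: V=13, N=40, R=2.055
B: V=24, N=39, R=3.843
Difference = 2.055 − 3.843 = -1.788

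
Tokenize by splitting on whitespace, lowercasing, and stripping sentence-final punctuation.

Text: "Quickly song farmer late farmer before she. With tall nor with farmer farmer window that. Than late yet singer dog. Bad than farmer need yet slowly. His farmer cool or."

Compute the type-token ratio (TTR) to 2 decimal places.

0.70

N = 30 tokens, V = 21 types.
TTR = V / N = 21 / 30 = 0.70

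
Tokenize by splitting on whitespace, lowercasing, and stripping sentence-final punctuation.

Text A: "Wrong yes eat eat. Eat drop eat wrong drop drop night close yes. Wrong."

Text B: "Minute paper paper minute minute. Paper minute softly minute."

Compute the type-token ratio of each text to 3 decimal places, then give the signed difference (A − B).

0.096

TTR(A) = 6/14 = 0.429
TTR(B) = 3/9 = 0.333
Difference = 0.429 − 0.333 = 0.096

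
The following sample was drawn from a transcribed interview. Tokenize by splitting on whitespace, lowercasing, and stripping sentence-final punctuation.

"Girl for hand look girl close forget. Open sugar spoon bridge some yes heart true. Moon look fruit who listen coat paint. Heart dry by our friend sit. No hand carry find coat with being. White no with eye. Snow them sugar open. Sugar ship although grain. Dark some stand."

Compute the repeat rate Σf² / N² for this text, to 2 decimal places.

Frequencies: sugar:3, girl:2, hand:2, look:2, open:2, some:2, heart:2, coat:2, no:2, with:2, for:1, close:1, forget:1, spoon:1, bridge:1, yes:1, true:1, moon:1, fruit:1, who:1, … (19 more, each freq 1)
Σf² = 74; N² = 2500
Repeat rate = 74 / 2500 = 0.03

0.03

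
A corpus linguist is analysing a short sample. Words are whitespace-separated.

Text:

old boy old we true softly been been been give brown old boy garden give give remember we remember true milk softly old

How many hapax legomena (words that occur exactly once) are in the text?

3

Frequencies: old:4, been:3, give:3, boy:2, we:2, true:2, softly:2, remember:2, brown:1, garden:1, milk:1
Hapax (freq=1): brown, garden, milk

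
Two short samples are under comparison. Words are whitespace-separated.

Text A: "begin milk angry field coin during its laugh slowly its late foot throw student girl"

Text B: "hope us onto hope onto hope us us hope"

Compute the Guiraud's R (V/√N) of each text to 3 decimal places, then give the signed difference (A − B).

A: V=14, N=15, R=3.615
B: V=3, N=9, R=1.000
Difference = 3.615 − 1.000 = 2.615

2.615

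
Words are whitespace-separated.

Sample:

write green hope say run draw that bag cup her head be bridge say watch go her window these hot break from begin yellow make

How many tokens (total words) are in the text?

25

Tokens: write, green, hope, say, run, draw, that, bag, cup, her, head, be, bridge, say, watch, go, her, window, these, hot, break, from, begin, yellow, make
N = 25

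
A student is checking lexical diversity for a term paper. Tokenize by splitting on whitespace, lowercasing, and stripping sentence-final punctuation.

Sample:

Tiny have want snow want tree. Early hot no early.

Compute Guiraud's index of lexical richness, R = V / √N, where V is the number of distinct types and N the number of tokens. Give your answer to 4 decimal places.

2.5298

N = 10, V = 8.
√N = 3.162278
R = 8 / 3.162278 = 2.5298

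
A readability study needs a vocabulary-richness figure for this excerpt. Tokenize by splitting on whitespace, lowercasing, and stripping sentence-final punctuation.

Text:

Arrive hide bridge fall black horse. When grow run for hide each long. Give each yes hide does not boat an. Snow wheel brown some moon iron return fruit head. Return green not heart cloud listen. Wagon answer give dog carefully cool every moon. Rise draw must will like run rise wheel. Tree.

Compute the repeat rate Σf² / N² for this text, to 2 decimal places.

Frequencies: hide:3, run:2, each:2, give:2, not:2, wheel:2, moon:2, return:2, rise:2, arrive:1, bridge:1, fall:1, black:1, horse:1, when:1, grow:1, for:1, long:1, yes:1, does:1, … (23 more, each freq 1)
Σf² = 75; N² = 2809
Repeat rate = 75 / 2809 = 0.03

0.03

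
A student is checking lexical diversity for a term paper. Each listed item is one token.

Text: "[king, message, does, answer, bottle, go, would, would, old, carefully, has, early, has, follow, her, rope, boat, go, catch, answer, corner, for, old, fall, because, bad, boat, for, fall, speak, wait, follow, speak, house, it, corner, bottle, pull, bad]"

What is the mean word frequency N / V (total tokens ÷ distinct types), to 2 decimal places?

1.50

N = 39 tokens, V = 26 types.
Mean frequency = N / V = 39 / 26 = 1.50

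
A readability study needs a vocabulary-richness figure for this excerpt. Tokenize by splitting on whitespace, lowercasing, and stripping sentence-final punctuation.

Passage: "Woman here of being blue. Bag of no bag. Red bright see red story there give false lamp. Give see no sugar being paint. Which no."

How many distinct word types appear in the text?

18

Distinct types: {bag, being, blue, bright, false, give, here, lamp, no, of, paint, red, see, story, sugar, there, which, woman}
V = 18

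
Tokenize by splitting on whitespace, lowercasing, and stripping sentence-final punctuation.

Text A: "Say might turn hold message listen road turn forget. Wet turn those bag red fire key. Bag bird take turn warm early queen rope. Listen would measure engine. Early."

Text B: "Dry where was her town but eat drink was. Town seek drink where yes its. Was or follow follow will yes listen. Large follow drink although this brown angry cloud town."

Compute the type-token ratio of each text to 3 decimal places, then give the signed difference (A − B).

0.116

TTR(A) = 23/29 = 0.793
TTR(B) = 21/31 = 0.677
Difference = 0.793 − 0.677 = 0.116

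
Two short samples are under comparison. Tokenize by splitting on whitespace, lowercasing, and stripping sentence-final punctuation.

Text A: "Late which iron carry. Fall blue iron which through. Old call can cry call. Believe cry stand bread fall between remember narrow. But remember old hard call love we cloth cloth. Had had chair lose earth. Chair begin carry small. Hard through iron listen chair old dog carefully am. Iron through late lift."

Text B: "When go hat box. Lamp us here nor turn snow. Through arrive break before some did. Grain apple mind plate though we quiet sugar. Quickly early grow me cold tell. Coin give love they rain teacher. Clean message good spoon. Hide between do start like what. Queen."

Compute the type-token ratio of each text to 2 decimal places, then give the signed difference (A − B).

-0.38

TTR(A) = 33/53 = 0.62
TTR(B) = 47/47 = 1.00
Difference = 0.62 − 1.00 = -0.38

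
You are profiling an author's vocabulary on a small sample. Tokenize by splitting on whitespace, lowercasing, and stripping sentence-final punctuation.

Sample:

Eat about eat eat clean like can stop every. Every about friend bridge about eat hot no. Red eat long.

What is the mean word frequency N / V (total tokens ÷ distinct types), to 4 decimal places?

1.5385

N = 20 tokens, V = 13 types.
Mean frequency = N / V = 20 / 13 = 1.5385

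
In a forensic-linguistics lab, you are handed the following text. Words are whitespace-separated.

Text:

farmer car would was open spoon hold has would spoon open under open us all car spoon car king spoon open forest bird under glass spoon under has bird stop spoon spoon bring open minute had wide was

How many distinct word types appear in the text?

20

Distinct types: {all, bird, bring, car, farmer, forest, glass, had, has, hold, king, minute, open, spoon, stop, under, us, was, wide, would}
V = 20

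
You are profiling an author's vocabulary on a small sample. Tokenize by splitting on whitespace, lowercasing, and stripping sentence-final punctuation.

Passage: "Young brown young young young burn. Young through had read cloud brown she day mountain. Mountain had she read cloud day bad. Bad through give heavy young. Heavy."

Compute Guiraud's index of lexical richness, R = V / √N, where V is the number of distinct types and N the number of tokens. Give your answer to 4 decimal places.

N = 28, V = 13.
√N = 5.291503
R = 13 / 5.291503 = 2.4568

2.4568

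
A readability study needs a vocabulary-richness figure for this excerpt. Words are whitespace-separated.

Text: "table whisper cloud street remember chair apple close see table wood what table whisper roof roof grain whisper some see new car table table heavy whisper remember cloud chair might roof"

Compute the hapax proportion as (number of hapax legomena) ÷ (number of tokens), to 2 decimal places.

0.35

Frequencies: table:5, whisper:4, roof:3, cloud:2, remember:2, chair:2, see:2, street:1, apple:1, close:1, wood:1, what:1, grain:1, some:1, new:1, car:1, heavy:1, might:1
Hapax count = 11; token count = 31.
Ratio = 11 / 31 = 0.35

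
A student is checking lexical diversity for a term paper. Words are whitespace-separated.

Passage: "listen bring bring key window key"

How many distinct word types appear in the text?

Distinct types: {bring, key, listen, window}
V = 4

4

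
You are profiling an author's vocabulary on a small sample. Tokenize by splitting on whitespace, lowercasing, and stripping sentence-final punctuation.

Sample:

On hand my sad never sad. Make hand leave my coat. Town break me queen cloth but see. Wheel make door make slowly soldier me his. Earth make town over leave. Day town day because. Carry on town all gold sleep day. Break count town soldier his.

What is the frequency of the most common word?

Frequencies: town:5, make:4, day:3, on:2, hand:2, my:2, sad:2, leave:2, break:2, me:2, soldier:2, his:2, never:1, coat:1, queen:1, cloth:1, but:1, see:1, wheel:1, door:1, … (9 more, each freq 1)
Most common: 'town' with frequency 5.

5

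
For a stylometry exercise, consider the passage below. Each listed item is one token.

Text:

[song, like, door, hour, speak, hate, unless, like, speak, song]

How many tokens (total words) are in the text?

10

Tokens: song, like, door, hour, speak, hate, unless, like, speak, song
N = 10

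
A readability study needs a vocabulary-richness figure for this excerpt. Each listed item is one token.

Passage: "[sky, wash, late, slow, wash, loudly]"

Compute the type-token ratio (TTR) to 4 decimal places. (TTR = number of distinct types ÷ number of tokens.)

0.8333

N = 6 tokens, V = 5 types.
TTR = V / N = 5 / 6 = 0.8333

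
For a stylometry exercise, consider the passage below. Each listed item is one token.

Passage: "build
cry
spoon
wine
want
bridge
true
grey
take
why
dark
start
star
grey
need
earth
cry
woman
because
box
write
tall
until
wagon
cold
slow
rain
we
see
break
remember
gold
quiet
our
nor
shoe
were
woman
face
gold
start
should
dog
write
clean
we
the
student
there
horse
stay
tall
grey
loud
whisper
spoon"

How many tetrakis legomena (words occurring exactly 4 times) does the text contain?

Frequencies: grey:3, cry:2, spoon:2, start:2, woman:2, write:2, tall:2, we:2, gold:2, build:1, wine:1, want:1, bridge:1, true:1, take:1, why:1, dark:1, star:1, need:1, earth:1, … (26 more, each freq 1)
Words with frequency 4: (none)

0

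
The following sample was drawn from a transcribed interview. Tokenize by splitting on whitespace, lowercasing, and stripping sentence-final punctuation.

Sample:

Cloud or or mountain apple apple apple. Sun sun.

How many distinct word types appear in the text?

Distinct types: {apple, cloud, mountain, or, sun}
V = 5

5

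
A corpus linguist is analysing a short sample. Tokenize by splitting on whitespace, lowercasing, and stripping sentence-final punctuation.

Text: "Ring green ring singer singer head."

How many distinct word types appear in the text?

4

Distinct types: {green, head, ring, singer}
V = 4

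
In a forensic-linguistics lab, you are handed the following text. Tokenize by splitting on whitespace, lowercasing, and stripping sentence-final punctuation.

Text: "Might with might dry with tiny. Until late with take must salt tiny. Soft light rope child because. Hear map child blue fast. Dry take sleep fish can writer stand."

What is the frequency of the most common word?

3

Frequencies: with:3, might:2, dry:2, tiny:2, take:2, child:2, until:1, late:1, must:1, salt:1, soft:1, light:1, rope:1, because:1, hear:1, map:1, blue:1, fast:1, sleep:1, fish:1, … (3 more, each freq 1)
Most common: 'with' with frequency 3.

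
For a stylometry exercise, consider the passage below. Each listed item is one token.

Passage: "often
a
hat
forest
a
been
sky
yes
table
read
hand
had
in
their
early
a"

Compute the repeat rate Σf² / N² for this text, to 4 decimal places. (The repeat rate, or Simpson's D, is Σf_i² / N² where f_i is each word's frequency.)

Frequencies: a:3, often:1, hat:1, forest:1, been:1, sky:1, yes:1, table:1, read:1, hand:1, had:1, in:1, their:1, early:1
Σf² = 22; N² = 256
Repeat rate = 22 / 256 = 0.0859

0.0859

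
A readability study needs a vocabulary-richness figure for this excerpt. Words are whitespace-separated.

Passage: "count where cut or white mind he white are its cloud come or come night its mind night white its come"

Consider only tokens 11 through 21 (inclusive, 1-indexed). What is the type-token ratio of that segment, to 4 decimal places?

0.6364

Segment tokens 11–21: cloud, come, or, come, night, its, mind, night, white, its, come
Segment N = 11, segment V = 7.
TTR = 7 / 11 = 0.6364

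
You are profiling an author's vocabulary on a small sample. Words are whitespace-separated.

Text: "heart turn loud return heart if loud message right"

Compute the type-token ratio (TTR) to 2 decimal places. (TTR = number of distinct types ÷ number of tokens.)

0.78

N = 9 tokens, V = 7 types.
TTR = V / N = 7 / 9 = 0.78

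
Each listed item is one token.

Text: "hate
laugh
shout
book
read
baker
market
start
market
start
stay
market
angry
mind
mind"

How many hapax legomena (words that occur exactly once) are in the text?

Frequencies: market:3, start:2, mind:2, hate:1, laugh:1, shout:1, book:1, read:1, baker:1, stay:1, angry:1
Hapax (freq=1): angry, baker, book, hate, laugh, read, shout, stay

8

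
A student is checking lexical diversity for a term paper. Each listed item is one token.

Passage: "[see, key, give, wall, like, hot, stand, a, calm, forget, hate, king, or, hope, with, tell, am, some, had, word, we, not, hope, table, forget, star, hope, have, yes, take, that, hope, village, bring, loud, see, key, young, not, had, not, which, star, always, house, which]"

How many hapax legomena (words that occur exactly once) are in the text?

27

Frequencies: hope:4, not:3, see:2, key:2, forget:2, had:2, star:2, which:2, give:1, wall:1, like:1, hot:1, stand:1, a:1, calm:1, hate:1, king:1, or:1, with:1, tell:1, … (15 more, each freq 1)
Hapax (freq=1): a, always, am, bring, calm, give, hate, have, hot, house, king, like, loud, or, some, stand, table, take, tell, that, village, wall, we, with, word, yes, young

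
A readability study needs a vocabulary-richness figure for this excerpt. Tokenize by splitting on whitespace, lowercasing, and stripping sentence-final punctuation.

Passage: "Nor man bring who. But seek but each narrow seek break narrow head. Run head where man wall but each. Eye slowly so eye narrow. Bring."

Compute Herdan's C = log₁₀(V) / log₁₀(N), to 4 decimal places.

0.8510

N = 26, V = 16.
log₁₀(V) = 1.204120, log₁₀(N) = 1.414973
C = 1.204120 / 1.414973 = 0.8510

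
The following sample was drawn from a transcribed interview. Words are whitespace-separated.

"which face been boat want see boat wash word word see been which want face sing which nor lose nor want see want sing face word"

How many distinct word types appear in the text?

11

Distinct types: {been, boat, face, lose, nor, see, sing, want, wash, which, word}
V = 11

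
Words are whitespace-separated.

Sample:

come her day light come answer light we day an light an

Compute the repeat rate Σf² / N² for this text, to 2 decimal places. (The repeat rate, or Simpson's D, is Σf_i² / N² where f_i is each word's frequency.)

0.17

Frequencies: light:3, come:2, day:2, an:2, her:1, answer:1, we:1
Σf² = 24; N² = 144
Repeat rate = 24 / 144 = 0.17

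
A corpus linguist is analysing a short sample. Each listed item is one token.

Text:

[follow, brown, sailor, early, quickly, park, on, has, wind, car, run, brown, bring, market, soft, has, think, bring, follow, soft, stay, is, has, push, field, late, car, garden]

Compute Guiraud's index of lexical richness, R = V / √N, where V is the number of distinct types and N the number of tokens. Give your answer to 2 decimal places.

N = 28, V = 21.
√N = 5.291503
R = 21 / 5.291503 = 3.97

3.97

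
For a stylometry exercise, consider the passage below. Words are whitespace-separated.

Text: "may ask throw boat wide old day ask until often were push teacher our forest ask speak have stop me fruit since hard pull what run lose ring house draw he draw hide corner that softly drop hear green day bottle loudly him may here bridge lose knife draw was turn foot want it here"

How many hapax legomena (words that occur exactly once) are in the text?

Frequencies: ask:3, draw:3, may:2, day:2, lose:2, here:2, throw:1, boat:1, wide:1, old:1, until:1, often:1, were:1, push:1, teacher:1, our:1, forest:1, speak:1, have:1, stop:1, … (27 more, each freq 1)
Hapax (freq=1): boat, bottle, bridge, corner, drop, foot, forest, fruit, green, hard, have, he, hear, hide, him, house, it, knife, loudly, me, often, old, our, pull, push, ring, run, since, softly, speak, stop, teacher, that, throw, turn, until, want, was, were, what, wide

41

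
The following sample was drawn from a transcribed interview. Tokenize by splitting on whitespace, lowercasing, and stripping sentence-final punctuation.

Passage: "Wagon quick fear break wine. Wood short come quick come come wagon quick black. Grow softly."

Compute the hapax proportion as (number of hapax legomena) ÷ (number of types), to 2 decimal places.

Frequencies: quick:3, come:3, wagon:2, fear:1, break:1, wine:1, wood:1, short:1, black:1, grow:1, softly:1
Hapax count = 8; type count = 11.
Ratio = 8 / 11 = 0.73

0.73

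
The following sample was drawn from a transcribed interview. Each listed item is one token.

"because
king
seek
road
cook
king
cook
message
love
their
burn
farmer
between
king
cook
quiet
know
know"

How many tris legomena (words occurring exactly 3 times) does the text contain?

Frequencies: king:3, cook:3, know:2, because:1, seek:1, road:1, message:1, love:1, their:1, burn:1, farmer:1, between:1, quiet:1
Words with frequency 3: cook, king

2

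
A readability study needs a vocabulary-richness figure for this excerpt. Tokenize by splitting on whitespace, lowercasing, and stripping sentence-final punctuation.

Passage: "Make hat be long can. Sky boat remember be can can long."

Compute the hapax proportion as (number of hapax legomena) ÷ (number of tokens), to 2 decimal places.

0.42

Frequencies: can:3, be:2, long:2, make:1, hat:1, sky:1, boat:1, remember:1
Hapax count = 5; token count = 12.
Ratio = 5 / 12 = 0.42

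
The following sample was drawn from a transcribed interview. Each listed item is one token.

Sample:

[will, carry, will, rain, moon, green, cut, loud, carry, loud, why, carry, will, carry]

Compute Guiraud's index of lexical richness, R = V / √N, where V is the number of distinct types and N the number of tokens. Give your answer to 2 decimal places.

2.14

N = 14, V = 8.
√N = 3.741657
R = 8 / 3.741657 = 2.14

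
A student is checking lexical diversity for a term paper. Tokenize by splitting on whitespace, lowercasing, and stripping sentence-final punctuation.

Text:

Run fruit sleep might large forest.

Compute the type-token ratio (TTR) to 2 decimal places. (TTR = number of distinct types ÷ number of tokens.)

N = 6 tokens, V = 6 types.
TTR = V / N = 6 / 6 = 1.00

1.00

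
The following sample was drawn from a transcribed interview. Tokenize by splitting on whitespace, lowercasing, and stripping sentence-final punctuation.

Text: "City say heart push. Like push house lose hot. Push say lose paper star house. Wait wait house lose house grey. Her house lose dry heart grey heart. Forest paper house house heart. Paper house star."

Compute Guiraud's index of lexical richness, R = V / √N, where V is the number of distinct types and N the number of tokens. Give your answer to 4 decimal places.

N = 36, V = 15.
√N = 6.000000
R = 15 / 6.000000 = 2.5000

2.5000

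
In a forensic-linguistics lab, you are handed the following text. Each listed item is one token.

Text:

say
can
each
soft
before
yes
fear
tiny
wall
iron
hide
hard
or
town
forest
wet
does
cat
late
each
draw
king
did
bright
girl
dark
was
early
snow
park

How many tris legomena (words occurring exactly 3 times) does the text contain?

Frequencies: each:2, say:1, can:1, soft:1, before:1, yes:1, fear:1, tiny:1, wall:1, iron:1, hide:1, hard:1, or:1, town:1, forest:1, wet:1, does:1, cat:1, late:1, draw:1, … (9 more, each freq 1)
Words with frequency 3: (none)

0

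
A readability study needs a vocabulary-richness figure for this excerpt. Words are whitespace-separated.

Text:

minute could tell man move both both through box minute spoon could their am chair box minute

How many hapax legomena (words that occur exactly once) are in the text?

Frequencies: minute:3, could:2, both:2, box:2, tell:1, man:1, move:1, through:1, spoon:1, their:1, am:1, chair:1
Hapax (freq=1): am, chair, man, move, spoon, tell, their, through

8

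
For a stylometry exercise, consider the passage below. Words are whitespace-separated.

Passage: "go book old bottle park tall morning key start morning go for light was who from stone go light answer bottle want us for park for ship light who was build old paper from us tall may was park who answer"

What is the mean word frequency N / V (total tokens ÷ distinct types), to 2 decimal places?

N = 41 tokens, V = 22 types.
Mean frequency = N / V = 41 / 22 = 1.86

1.86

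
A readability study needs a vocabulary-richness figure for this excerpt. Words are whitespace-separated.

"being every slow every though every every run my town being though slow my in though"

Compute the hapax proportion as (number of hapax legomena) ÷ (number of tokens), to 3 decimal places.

Frequencies: every:4, though:3, being:2, slow:2, my:2, run:1, town:1, in:1
Hapax count = 3; token count = 16.
Ratio = 3 / 16 = 0.188

0.188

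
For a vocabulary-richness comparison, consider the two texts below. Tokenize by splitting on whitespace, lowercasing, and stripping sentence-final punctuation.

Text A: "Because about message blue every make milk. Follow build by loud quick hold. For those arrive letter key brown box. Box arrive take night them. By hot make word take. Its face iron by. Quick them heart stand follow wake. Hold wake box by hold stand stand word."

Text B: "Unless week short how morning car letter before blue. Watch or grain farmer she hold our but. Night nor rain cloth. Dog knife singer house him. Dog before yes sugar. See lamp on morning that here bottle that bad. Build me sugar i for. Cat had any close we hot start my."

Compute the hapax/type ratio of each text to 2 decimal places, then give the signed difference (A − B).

A: hapax=19, V=31, ratio=0.61
B: hapax=42, V=47, ratio=0.89
Difference = 0.61 − 0.89 = -0.28

-0.28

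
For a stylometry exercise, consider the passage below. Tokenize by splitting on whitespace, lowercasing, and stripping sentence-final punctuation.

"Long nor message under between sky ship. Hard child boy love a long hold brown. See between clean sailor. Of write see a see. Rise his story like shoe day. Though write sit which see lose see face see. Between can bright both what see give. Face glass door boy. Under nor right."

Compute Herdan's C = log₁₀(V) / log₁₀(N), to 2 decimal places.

N = 53, V = 38.
log₁₀(V) = 1.579784, log₁₀(N) = 1.724276
C = 1.579784 / 1.724276 = 0.92

0.92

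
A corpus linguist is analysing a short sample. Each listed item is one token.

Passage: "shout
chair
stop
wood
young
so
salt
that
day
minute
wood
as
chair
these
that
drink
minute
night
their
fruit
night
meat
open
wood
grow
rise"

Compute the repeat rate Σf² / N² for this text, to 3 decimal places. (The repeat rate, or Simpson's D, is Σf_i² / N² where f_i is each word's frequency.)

0.059

Frequencies: wood:3, chair:2, that:2, minute:2, night:2, shout:1, stop:1, young:1, so:1, salt:1, day:1, as:1, these:1, drink:1, their:1, fruit:1, meat:1, open:1, grow:1, rise:1
Σf² = 40; N² = 676
Repeat rate = 40 / 676 = 0.059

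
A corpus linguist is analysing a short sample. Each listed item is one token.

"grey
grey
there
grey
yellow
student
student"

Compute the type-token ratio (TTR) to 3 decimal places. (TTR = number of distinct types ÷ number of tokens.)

N = 7 tokens, V = 4 types.
TTR = V / N = 4 / 7 = 0.571

0.571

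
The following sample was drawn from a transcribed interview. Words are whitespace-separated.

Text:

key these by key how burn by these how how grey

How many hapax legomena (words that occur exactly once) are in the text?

Frequencies: how:3, key:2, these:2, by:2, burn:1, grey:1
Hapax (freq=1): burn, grey

2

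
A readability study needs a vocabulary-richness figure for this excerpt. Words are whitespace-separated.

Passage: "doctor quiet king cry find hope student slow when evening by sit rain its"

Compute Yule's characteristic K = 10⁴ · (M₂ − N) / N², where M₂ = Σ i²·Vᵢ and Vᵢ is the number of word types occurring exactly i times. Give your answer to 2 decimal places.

0.00

Frequencies: doctor:1, quiet:1, king:1, cry:1, find:1, hope:1, student:1, slow:1, when:1, evening:1, by:1, sit:1, rain:1, its:1
N = 14. Frequency spectrum: V_1=14
M₂ = 1²·14 = 14
K = 10000 × (14 − 14) / 14² = 0.00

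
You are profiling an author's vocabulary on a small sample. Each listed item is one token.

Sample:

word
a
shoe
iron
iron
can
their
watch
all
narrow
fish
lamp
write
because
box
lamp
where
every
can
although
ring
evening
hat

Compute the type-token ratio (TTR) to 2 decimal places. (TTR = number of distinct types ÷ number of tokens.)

0.87

N = 23 tokens, V = 20 types.
TTR = V / N = 20 / 23 = 0.87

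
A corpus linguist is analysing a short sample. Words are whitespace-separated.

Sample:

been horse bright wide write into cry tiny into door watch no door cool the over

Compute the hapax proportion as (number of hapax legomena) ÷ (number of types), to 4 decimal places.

0.8571

Frequencies: into:2, door:2, been:1, horse:1, bright:1, wide:1, write:1, cry:1, tiny:1, watch:1, no:1, cool:1, the:1, over:1
Hapax count = 12; type count = 14.
Ratio = 12 / 14 = 0.8571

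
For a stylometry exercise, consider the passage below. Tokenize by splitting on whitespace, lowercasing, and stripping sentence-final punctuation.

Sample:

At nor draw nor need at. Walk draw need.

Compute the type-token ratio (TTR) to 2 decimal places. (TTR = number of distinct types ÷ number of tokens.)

0.56

N = 9 tokens, V = 5 types.
TTR = V / N = 5 / 9 = 0.56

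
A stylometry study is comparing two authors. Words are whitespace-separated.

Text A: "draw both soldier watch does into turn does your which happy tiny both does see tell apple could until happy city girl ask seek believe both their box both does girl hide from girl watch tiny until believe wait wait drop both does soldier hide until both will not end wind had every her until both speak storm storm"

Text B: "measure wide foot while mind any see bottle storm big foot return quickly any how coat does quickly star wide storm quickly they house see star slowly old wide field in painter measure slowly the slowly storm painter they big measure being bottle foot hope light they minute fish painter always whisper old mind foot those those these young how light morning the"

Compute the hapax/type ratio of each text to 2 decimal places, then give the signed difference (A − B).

A: hapax=24, V=36, ratio=0.67
B: hapax=16, V=35, ratio=0.46
Difference = 0.67 − 0.46 = 0.21

0.21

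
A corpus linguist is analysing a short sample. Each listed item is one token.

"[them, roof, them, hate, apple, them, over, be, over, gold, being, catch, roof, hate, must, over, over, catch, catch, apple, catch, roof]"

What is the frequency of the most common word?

4

Frequencies: over:4, catch:4, them:3, roof:3, hate:2, apple:2, be:1, gold:1, being:1, must:1
Most common: 'over' with frequency 4.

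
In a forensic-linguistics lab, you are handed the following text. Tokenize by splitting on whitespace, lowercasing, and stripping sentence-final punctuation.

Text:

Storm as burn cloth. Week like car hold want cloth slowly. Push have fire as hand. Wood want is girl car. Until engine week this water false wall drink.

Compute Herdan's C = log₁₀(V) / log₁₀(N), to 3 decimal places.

0.944

N = 29, V = 24.
log₁₀(V) = 1.380211, log₁₀(N) = 1.462398
C = 1.380211 / 1.462398 = 0.944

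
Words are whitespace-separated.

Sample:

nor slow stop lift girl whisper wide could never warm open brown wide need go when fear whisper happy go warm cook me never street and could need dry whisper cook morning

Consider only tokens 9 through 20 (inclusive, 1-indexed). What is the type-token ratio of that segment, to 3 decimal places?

Segment tokens 9–20: never, warm, open, brown, wide, need, go, when, fear, whisper, happy, go
Segment N = 12, segment V = 11.
TTR = 11 / 12 = 0.917

0.917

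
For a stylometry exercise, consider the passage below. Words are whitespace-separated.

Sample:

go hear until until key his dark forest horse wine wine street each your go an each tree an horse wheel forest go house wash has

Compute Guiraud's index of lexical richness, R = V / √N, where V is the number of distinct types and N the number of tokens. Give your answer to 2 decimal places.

3.53

N = 26, V = 18.
√N = 5.099020
R = 18 / 5.099020 = 3.53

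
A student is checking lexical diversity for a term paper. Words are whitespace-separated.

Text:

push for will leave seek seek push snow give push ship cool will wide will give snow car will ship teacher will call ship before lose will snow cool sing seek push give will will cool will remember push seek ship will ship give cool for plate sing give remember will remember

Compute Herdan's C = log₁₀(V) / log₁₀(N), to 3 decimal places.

N = 52, V = 18.
log₁₀(V) = 1.255273, log₁₀(N) = 1.716003
C = 1.255273 / 1.716003 = 0.732

0.732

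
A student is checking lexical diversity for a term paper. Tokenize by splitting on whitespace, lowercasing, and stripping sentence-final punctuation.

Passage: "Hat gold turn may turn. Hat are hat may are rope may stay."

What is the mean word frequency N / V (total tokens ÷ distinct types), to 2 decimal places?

1.86

N = 13 tokens, V = 7 types.
Mean frequency = N / V = 13 / 7 = 1.86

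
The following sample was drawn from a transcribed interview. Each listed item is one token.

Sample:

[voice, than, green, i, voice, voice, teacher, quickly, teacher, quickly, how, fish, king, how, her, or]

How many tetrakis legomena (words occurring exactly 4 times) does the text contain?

0

Frequencies: voice:3, teacher:2, quickly:2, how:2, than:1, green:1, i:1, fish:1, king:1, her:1, or:1
Words with frequency 4: (none)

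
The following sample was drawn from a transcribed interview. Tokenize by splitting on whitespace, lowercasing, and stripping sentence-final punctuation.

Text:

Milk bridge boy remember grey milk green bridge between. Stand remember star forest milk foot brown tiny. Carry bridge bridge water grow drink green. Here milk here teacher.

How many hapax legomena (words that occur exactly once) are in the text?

Frequencies: milk:4, bridge:4, remember:2, green:2, here:2, boy:1, grey:1, between:1, stand:1, star:1, forest:1, foot:1, brown:1, tiny:1, carry:1, water:1, grow:1, drink:1, teacher:1
Hapax (freq=1): between, boy, brown, carry, drink, foot, forest, grey, grow, stand, star, teacher, tiny, water

14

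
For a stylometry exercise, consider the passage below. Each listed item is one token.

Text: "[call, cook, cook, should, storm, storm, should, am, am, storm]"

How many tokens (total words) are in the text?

10

Tokens: call, cook, cook, should, storm, storm, should, am, am, storm
N = 10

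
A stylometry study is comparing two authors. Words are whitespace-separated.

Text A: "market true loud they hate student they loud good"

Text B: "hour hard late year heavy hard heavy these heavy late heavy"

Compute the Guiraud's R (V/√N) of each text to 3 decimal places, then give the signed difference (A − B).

A: V=7, N=9, R=2.333
B: V=6, N=11, R=1.809
Difference = 2.333 − 1.809 = 0.524

0.524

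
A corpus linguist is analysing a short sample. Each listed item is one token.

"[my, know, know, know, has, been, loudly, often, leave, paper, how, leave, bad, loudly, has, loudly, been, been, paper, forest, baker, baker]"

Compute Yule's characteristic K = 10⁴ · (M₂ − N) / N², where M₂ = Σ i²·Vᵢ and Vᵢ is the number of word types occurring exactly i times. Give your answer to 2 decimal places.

Frequencies: know:3, been:3, loudly:3, has:2, leave:2, paper:2, baker:2, my:1, often:1, how:1, bad:1, forest:1
N = 22. Frequency spectrum: V_1=5, V_2=4, V_3=3
M₂ = 1²·5 + 2²·4 + 3²·3 = 48
K = 10000 × (48 − 22) / 22² = 537.19

537.19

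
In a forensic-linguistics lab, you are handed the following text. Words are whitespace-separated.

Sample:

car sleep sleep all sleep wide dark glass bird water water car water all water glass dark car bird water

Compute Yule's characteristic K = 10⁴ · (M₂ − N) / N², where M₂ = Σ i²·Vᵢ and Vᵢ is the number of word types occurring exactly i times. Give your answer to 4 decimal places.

1000.0000

Frequencies: water:5, car:3, sleep:3, all:2, dark:2, glass:2, bird:2, wide:1
N = 20. Frequency spectrum: V_1=1, V_2=4, V_3=2, V_5=1
M₂ = 1²·1 + 2²·4 + 3²·2 + 5²·1 = 60
K = 10000 × (60 − 20) / 20² = 1000.0000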